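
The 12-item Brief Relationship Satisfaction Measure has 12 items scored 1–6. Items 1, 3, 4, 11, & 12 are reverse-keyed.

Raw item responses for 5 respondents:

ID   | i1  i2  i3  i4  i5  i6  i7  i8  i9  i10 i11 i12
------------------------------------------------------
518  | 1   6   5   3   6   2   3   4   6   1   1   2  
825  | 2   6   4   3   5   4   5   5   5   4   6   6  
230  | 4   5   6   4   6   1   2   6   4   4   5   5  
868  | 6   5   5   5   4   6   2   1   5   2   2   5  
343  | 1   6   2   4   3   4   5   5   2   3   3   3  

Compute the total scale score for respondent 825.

48

Respondent 825 raw: 2, 6, 4, 3, 5, 4, 5, 5, 5, 4, 6, 6.
Reverse-coded (reversed = (1+6) − raw = 7 − raw):
  item 1: 7 − 2 = 5
  item 2: 6
  item 3: 7 − 4 = 3
  item 4: 7 − 3 = 4
  item 5: 5
  item 6: 4
  item 7: 5
  item 8: 5
  item 9: 5
  item 10: 4
  item 11: 7 − 6 = 1
  item 12: 7 − 6 = 1
Sum = 5 + 6 + 3 + 4 + 5 + 4 + 5 + 5 + 5 + 4 + 1 + 1 = 48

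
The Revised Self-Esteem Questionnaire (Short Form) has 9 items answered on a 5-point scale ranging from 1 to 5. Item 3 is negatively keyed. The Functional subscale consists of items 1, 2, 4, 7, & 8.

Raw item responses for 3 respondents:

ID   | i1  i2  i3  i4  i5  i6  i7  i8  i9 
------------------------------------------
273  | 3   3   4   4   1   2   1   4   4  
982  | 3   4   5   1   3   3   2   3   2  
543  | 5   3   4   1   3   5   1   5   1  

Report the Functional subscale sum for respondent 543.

15

Respondent 543 raw: 5, 3, 4, 1, 3, 5, 1, 5, 1.
Functional items: 1, 2, 4, 7, 8.
Reverse-coded (reversed = (1+5) − raw = 6 − raw):
  item 1: 5
  item 2: 3
  item 4: 1
  item 7: 1
  item 8: 5
Sum = 5 + 3 + 1 + 1 + 5 = 15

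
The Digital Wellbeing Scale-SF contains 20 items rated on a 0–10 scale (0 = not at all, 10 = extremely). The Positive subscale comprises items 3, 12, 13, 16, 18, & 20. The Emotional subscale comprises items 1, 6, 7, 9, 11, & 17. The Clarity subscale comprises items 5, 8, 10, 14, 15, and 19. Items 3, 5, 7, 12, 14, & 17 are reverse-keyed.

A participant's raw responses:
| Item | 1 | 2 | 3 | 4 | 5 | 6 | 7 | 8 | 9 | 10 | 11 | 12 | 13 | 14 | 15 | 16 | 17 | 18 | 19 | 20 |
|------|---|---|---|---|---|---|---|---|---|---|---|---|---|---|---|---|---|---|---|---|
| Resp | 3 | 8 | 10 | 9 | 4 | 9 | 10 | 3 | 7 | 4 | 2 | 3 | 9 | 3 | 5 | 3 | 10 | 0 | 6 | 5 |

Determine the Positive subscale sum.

24

Positive items: 3, 12, 13, 16, 18, 20.
Of these, items 3 and 12 are reverse-keyed; on a 0–10 scale, reversed = 10 − raw.
  item 3: 10 − 10 = 0
  item 12: 10 − 3 = 7
  item 13: 9
  item 16: 3
  item 18: 0
  item 20: 5
Sum = 0 + 7 + 9 + 3 + 0 + 5 = 24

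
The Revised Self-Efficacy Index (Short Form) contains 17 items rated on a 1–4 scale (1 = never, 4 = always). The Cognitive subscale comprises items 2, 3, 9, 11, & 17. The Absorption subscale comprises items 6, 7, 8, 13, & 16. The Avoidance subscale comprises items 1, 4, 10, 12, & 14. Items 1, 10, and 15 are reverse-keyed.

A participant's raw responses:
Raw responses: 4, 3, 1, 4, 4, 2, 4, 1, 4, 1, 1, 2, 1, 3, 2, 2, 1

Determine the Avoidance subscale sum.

Avoidance items: 1, 4, 10, 12, 14.
Of these, items 1 and 10 are reverse-keyed; on a 1–4 scale, reversed = 5 − raw.
  item 1: 5 − 4 = 1
  item 4: 4
  item 10: 5 − 1 = 4
  item 12: 2
  item 14: 3
Sum = 1 + 4 + 4 + 2 + 3 = 14

14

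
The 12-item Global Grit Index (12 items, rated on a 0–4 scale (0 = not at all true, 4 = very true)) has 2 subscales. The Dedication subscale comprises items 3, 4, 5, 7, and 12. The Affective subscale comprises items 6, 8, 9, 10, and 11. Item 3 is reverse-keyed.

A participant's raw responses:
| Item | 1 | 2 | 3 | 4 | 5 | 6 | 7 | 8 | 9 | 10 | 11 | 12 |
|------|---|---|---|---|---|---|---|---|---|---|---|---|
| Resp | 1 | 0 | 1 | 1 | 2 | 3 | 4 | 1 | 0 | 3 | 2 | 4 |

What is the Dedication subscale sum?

Dedication items: 3, 4, 5, 7, 12.
Of these, item 3 is reverse-keyed; on a 0–4 scale, reversed = 4 − raw.
  item 3: 4 − 1 = 3
  item 4: 1
  item 5: 2
  item 7: 4
  item 12: 4
Sum = 3 + 1 + 2 + 4 + 4 = 14

14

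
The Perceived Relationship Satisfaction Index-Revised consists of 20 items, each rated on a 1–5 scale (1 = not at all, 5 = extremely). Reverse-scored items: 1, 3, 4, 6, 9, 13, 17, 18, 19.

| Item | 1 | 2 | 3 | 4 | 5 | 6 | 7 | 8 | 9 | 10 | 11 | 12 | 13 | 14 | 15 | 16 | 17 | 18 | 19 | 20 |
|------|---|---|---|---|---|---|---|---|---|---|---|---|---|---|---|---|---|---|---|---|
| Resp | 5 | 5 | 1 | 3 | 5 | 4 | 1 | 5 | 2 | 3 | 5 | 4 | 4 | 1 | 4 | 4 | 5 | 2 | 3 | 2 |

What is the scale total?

64

Reverse-scored items use 6 − raw:
  item 1: 6 − 5 = 1
  item 3: 6 − 1 = 5
  item 4: 6 − 3 = 3
  item 6: 6 − 4 = 2
  item 9: 6 − 2 = 4
  item 13: 6 − 4 = 2
  item 17: 6 − 5 = 1
  item 18: 6 − 2 = 4
  item 19: 6 − 3 = 3
After reverse-coding: 1, 5, 5, 3, 5, 2, 1, 5, 4, 3, 5, 4, 2, 1, 4, 4, 1, 4, 3, 2
Total = 1 + 5 + 5 + 3 + 5 + 2 + 1 + 5 + 4 + 3 + 5 + 4 + 2 + 1 + 4 + 4 + 1 + 4 + 3 + 2 = 64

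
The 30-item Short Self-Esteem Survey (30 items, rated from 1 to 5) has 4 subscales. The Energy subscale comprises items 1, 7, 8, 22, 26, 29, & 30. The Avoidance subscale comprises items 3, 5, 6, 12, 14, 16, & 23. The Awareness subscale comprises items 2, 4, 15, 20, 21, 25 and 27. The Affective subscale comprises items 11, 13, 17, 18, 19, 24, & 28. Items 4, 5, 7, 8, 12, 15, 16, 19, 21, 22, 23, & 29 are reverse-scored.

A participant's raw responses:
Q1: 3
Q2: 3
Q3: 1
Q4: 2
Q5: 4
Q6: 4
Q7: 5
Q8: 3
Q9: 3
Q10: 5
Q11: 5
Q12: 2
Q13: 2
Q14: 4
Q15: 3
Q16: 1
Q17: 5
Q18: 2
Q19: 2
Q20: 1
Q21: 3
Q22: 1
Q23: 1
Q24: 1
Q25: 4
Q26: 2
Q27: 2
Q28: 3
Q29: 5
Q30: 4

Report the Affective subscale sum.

22

Affective items: 11, 13, 17, 18, 19, 24, 28.
Of these, item 19 is reverse-scored; on a 1–5 scale, reversed = 6 − raw.
  item 11: 5
  item 13: 2
  item 17: 5
  item 18: 2
  item 19: 6 − 2 = 4
  item 24: 1
  item 28: 3
Sum = 5 + 2 + 5 + 2 + 4 + 1 + 3 = 22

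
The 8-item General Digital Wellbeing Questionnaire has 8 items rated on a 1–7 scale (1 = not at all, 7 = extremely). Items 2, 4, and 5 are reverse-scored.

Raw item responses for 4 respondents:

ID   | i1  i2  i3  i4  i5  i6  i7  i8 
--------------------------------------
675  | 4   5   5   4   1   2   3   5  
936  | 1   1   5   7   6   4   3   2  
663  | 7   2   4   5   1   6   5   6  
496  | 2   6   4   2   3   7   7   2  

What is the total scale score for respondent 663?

Respondent 663 raw: 7, 2, 4, 5, 1, 6, 5, 6.
Reverse-coded (reverse-coded value = 8 − response):
  item 1: 7
  item 2: 8 − 2 = 6
  item 3: 4
  item 4: 8 − 5 = 3
  item 5: 8 − 1 = 7
  item 6: 6
  item 7: 5
  item 8: 6
Sum = 7 + 6 + 4 + 3 + 7 + 6 + 5 + 6 = 44

44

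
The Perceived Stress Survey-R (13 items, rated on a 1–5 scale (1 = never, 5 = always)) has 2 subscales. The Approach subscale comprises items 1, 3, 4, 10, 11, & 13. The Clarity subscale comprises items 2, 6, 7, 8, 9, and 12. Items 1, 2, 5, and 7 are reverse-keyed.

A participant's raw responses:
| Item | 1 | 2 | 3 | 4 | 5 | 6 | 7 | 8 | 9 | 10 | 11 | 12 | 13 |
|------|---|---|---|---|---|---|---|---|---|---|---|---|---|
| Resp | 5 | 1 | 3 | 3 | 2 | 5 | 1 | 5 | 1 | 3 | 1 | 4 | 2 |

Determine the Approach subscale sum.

13

Approach items: 1, 3, 4, 10, 11, 13.
Of these, item 1 is reverse-keyed; reverse-coded value = 6 − response.
  item 1: 6 − 5 = 1
  item 3: 3
  item 4: 3
  item 10: 3
  item 11: 1
  item 13: 2
Sum = 1 + 3 + 3 + 3 + 1 + 2 = 13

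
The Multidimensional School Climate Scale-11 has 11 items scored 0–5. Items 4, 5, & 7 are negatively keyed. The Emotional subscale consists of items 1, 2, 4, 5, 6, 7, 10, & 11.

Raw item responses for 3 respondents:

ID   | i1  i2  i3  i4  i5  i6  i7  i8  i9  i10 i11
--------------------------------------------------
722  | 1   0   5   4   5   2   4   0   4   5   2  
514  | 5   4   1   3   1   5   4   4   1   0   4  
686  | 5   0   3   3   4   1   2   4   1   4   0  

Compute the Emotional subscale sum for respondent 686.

16

Respondent 686 raw: 5, 0, 3, 3, 4, 1, 2, 4, 1, 4, 0.
Emotional items: 1, 2, 4, 5, 6, 7, 10, 11.
Reverse-coded (reverse-coded value = 5 − response):
  item 1: 5
  item 2: 0
  item 4: 5 − 3 = 2
  item 5: 5 − 4 = 1
  item 6: 1
  item 7: 5 − 2 = 3
  item 10: 4
  item 11: 0
Sum = 5 + 0 + 2 + 1 + 1 + 3 + 4 + 0 = 16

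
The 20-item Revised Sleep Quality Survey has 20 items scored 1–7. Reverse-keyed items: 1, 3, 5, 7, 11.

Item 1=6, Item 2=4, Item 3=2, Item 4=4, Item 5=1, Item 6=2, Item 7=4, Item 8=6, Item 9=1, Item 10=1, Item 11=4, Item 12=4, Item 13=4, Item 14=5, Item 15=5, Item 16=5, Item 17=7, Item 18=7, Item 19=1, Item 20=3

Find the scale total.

Reverse-keyed items use 8 − raw:
  item 1: 8 − 6 = 2
  item 3: 8 − 2 = 6
  item 5: 8 − 1 = 7
  item 7: 8 − 4 = 4
  item 11: 8 − 4 = 4
After reverse-coding: 2, 4, 6, 4, 7, 2, 4, 6, 1, 1, 4, 4, 4, 5, 5, 5, 7, 7, 1, 3
Total = 2 + 4 + 6 + 4 + 7 + 2 + 4 + 6 + 1 + 1 + 4 + 4 + 4 + 5 + 5 + 5 + 7 + 7 + 1 + 3 = 82

82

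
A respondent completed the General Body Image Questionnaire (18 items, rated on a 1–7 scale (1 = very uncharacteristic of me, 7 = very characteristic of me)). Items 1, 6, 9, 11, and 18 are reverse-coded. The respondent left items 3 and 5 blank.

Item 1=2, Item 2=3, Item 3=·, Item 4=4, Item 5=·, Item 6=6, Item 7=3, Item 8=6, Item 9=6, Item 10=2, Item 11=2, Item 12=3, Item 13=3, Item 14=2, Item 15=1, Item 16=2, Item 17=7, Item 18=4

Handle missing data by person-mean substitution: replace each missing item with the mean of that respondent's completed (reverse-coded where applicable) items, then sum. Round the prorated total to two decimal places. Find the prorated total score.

Reverse-coded (reverse-coded value = 8 − response):
  item 1: 8 − 2 = 6
  item 6: 8 − 6 = 2
  item 9: 8 − 6 = 2
  item 11: 8 − 2 = 6
  item 18: 8 − 4 = 4
Completed scored items (16 of 18): 6, 3, 4, 2, 3, 6, 2, 2, 6, 3, 3, 2, 1, 2, 7, 4; sum = 56.
Person mean = 56 / 16 ≈ 3.5000
Prorated total = (56 / 16) × 18 = 63.00 (to 2 dp)

63.00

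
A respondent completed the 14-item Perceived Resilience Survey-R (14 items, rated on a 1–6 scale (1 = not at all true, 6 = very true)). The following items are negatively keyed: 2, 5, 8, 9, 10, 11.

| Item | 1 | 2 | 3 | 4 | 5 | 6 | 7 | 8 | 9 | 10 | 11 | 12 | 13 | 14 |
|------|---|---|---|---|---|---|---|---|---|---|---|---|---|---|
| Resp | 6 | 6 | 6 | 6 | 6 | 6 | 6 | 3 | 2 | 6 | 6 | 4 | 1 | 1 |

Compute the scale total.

49

Raw sum = 65. Negatively keyed items: 2, 5, 8, 9, 10, 11; their raw sum = 29.
Each reversal replaces raw with 7 − raw, changing the total by 7 − 2·raw per item.
Total = 65 + 6·7 − 2·29 = 65 + 42 − 58 = 49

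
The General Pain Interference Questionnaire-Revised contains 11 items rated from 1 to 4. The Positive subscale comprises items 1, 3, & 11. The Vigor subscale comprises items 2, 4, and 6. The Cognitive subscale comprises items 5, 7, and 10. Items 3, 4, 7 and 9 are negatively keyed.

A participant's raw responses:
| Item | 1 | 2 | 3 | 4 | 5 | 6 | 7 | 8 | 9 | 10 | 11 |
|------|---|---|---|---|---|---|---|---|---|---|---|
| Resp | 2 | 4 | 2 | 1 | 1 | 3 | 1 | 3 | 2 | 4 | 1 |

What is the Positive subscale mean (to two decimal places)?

Positive items: 1, 3, 11.
Of these, item 3 is negatively keyed; reversed = (1+4) − raw = 5 − raw.
  item 1: 2
  item 3: 5 − 2 = 3
  item 11: 1
Sum = 2 + 3 + 1 = 6
Mean = 6 / 3 = 2.00

2.00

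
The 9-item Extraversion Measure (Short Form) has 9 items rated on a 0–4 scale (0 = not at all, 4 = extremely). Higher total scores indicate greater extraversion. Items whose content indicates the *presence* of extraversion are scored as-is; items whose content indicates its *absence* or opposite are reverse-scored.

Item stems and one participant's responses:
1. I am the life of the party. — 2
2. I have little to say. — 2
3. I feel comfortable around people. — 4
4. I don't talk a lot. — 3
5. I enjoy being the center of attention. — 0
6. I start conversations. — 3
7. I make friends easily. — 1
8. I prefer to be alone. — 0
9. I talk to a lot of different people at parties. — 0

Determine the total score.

17

Items 2, 4, 8 describe the absence/opposite of extraversion → reverse-score.
reverse-coded value = 4 − response.
  item 1: 2
  item 2: 4 − 2 = 2
  item 3: 4
  item 4: 4 − 3 = 1
  item 5: 0
  item 6: 3
  item 7: 1
  item 8: 4 − 0 = 4
  item 9: 0
Total = 2 + 2 + 4 + 1 + 0 + 3 + 1 + 4 + 0 = 17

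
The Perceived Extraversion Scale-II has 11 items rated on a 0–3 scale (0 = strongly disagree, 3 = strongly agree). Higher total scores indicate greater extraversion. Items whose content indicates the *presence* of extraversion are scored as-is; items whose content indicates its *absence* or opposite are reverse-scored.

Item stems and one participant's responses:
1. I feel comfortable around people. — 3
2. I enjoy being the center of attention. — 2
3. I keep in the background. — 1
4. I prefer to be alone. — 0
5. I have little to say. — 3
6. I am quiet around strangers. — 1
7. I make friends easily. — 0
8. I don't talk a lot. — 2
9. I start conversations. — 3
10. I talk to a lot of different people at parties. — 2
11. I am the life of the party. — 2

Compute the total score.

20

Items 3, 4, 5, 6, 8 describe the absence/opposite of extraversion → reverse-score.
reversed = (0+3) − raw = 3 − raw.
  item 1: 3
  item 2: 2
  item 3: 3 − 1 = 2
  item 4: 3 − 0 = 3
  item 5: 3 − 3 = 0
  item 6: 3 − 1 = 2
  item 7: 0
  item 8: 3 − 2 = 1
  item 9: 3
  item 10: 2
  item 11: 2
Total = 3 + 2 + 2 + 3 + 0 + 2 + 0 + 1 + 3 + 2 + 2 = 20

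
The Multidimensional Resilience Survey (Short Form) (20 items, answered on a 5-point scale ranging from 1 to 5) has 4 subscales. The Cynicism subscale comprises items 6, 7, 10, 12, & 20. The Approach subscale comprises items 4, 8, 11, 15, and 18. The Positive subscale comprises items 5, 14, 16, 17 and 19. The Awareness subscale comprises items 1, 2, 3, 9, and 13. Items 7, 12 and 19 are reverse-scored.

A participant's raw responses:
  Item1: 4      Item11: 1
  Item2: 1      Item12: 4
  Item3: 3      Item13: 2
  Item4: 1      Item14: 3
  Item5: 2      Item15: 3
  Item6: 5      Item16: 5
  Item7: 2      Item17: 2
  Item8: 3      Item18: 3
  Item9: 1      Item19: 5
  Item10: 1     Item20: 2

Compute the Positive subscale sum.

Positive items: 5, 14, 16, 17, 19.
Of these, item 19 is reverse-scored; reversed = (1+5) − raw = 6 − raw.
  item 5: 2
  item 14: 3
  item 16: 5
  item 17: 2
  item 19: 6 − 5 = 1
Sum = 2 + 3 + 5 + 2 + 1 = 13

13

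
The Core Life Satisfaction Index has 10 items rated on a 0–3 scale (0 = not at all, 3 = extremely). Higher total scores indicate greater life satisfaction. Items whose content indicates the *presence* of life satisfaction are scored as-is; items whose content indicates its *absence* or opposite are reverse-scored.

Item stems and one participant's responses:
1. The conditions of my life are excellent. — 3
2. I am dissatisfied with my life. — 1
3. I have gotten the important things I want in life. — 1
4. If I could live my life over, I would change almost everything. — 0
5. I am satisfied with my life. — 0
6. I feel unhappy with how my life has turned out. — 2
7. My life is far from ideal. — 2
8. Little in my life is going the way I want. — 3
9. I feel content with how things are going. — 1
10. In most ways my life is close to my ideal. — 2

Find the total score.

14

Items 2, 4, 6, 7, 8 describe the absence/opposite of life satisfaction → reverse-score.
on a 0–3 scale, reversed = 3 − raw.
  item 1: 3
  item 2: 3 − 1 = 2
  item 3: 1
  item 4: 3 − 0 = 3
  item 5: 0
  item 6: 3 − 2 = 1
  item 7: 3 − 2 = 1
  item 8: 3 − 3 = 0
  item 9: 1
  item 10: 2
Total = 3 + 2 + 1 + 3 + 0 + 1 + 1 + 0 + 1 + 2 = 14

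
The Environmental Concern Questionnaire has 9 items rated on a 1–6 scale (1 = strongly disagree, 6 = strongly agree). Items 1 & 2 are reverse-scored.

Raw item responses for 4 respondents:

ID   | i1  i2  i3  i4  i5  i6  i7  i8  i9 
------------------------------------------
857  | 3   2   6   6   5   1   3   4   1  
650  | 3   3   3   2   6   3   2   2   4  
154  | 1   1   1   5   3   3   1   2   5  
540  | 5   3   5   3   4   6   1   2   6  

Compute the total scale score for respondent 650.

Respondent 650 raw: 3, 3, 3, 2, 6, 3, 2, 2, 4.
Reverse-coded (on a 1–6 scale, reversed = 7 − raw):
  item 1: 7 − 3 = 4
  item 2: 7 − 3 = 4
  item 3: 3
  item 4: 2
  item 5: 6
  item 6: 3
  item 7: 2
  item 8: 2
  item 9: 4
Sum = 4 + 4 + 3 + 2 + 6 + 3 + 2 + 2 + 4 = 30

30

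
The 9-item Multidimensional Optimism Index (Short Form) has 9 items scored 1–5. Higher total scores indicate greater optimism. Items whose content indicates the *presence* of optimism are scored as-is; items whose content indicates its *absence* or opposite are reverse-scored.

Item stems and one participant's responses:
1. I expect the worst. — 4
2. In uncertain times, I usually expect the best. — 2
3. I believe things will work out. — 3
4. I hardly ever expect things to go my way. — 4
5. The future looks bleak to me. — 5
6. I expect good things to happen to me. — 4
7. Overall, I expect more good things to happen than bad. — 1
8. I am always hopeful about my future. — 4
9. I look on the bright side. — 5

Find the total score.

24

Items 1, 4, 5 describe the absence/opposite of optimism → reverse-score.
reverse-coded value = 6 − response.
  item 1: 6 − 4 = 2
  item 2: 2
  item 3: 3
  item 4: 6 − 4 = 2
  item 5: 6 − 5 = 1
  item 6: 4
  item 7: 1
  item 8: 4
  item 9: 5
Total = 2 + 2 + 3 + 2 + 1 + 4 + 1 + 4 + 5 = 24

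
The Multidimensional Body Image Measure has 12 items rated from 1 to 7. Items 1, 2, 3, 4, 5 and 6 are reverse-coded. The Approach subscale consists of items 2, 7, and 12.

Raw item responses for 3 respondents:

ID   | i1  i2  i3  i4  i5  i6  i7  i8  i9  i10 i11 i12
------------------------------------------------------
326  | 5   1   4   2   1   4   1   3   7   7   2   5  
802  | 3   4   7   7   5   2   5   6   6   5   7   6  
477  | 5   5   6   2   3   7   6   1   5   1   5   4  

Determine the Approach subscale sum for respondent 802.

15

Respondent 802 raw: 3, 4, 7, 7, 5, 2, 5, 6, 6, 5, 7, 6.
Approach items: 2, 7, 12.
Reverse-coded (reverse-coded value = 8 − response):
  item 2: 8 − 4 = 4
  item 7: 5
  item 12: 6
Sum = 4 + 5 + 6 = 15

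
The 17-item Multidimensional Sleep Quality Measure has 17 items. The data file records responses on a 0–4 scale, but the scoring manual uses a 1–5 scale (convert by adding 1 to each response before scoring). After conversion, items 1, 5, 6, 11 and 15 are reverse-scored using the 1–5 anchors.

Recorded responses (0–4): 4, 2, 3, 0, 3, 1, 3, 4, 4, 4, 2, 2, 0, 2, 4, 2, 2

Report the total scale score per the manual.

51

Convert to 1–5: 5, 3, 4, 1, 4, 2, 4, 5, 5, 5, 3, 3, 1, 3, 5, 3, 3
Reverse-coded (on a 1–5 scale, reversed = 6 − raw):
  item 1: 6 − 5 = 1
  item 5: 6 − 4 = 2
  item 6: 6 − 2 = 4
  item 11: 6 − 3 = 3
  item 15: 6 − 5 = 1
Scored: 1, 3, 4, 1, 2, 4, 4, 5, 5, 5, 3, 3, 1, 3, 1, 3, 3
Total = 51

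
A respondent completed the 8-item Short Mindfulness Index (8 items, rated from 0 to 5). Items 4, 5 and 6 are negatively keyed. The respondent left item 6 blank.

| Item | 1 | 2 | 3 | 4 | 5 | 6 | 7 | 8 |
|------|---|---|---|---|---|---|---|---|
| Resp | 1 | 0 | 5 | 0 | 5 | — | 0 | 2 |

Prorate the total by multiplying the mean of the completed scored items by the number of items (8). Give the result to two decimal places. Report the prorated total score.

14.86

Reverse-coded (reversed = (0+5) − raw = 5 − raw):
  item 4: 5 − 0 = 5
  item 5: 5 − 5 = 0
Completed scored items (7 of 8): 1, 0, 5, 5, 0, 0, 2; sum = 13.
Person mean = 13 / 7 ≈ 1.8571
Prorated total = (13 / 7) × 8 = 14.86 (to 2 dp)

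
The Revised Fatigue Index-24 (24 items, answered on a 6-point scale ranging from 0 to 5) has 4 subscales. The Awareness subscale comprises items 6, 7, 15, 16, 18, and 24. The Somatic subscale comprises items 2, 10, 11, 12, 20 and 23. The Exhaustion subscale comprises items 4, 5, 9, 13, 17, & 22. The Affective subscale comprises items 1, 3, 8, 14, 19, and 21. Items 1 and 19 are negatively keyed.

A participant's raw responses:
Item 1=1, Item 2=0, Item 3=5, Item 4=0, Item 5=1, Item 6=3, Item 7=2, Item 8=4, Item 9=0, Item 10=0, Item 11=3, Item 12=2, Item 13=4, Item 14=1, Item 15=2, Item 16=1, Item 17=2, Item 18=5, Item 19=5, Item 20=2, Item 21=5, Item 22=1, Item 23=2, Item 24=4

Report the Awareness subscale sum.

17

Awareness items: 6, 7, 15, 16, 18, 24.
  item 6: 3
  item 7: 2
  item 15: 2
  item 16: 1
  item 18: 5
  item 24: 4
Sum = 3 + 2 + 2 + 1 + 5 + 4 = 17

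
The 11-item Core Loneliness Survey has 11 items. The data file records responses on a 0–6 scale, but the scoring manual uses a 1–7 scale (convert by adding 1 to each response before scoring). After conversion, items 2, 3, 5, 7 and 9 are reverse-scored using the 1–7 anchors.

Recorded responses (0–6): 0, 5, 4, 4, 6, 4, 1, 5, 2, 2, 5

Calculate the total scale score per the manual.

Convert to 1–7: 1, 6, 5, 5, 7, 5, 2, 6, 3, 3, 6
Reverse-coded (on a 1–7 scale, reversed = 8 − raw):
  item 2: 8 − 6 = 2
  item 3: 8 − 5 = 3
  item 5: 8 − 7 = 1
  item 7: 8 − 2 = 6
  item 9: 8 − 3 = 5
Scored: 1, 2, 3, 5, 1, 5, 6, 6, 5, 3, 6
Total = 43

43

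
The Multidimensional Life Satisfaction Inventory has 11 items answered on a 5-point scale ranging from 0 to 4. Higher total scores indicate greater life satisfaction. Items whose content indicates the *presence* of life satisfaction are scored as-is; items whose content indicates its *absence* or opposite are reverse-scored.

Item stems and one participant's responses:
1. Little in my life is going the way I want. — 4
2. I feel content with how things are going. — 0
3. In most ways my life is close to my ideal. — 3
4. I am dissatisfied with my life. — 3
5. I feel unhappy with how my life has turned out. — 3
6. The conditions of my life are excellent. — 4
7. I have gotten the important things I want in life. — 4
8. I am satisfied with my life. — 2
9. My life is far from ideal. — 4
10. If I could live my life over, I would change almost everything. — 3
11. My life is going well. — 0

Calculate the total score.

16

Items 1, 4, 5, 9, 10 describe the absence/opposite of life satisfaction → reverse-score.
reverse-coded value = 4 − response.
  item 1: 4 − 4 = 0
  item 2: 0
  item 3: 3
  item 4: 4 − 3 = 1
  item 5: 4 − 3 = 1
  item 6: 4
  item 7: 4
  item 8: 2
  item 9: 4 − 4 = 0
  item 10: 4 − 3 = 1
  item 11: 0
Total = 0 + 0 + 3 + 1 + 1 + 4 + 4 + 2 + 0 + 1 + 0 = 16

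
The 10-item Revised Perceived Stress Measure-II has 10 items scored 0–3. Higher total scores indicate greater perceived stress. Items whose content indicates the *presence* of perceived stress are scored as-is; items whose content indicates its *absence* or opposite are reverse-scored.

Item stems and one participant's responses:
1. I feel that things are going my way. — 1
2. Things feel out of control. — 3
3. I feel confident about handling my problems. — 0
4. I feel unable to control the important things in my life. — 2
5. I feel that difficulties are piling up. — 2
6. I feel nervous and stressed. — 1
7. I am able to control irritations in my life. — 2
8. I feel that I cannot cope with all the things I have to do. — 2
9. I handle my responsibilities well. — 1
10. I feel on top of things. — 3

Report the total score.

Items 1, 3, 7, 9, 10 describe the absence/opposite of perceived stress → reverse-score.
on a 0–3 scale, reversed = 3 − raw.
  item 1: 3 − 1 = 2
  item 2: 3
  item 3: 3 − 0 = 3
  item 4: 2
  item 5: 2
  item 6: 1
  item 7: 3 − 2 = 1
  item 8: 2
  item 9: 3 − 1 = 2
  item 10: 3 − 3 = 0
Total = 2 + 3 + 3 + 2 + 2 + 1 + 1 + 2 + 2 + 0 = 18

18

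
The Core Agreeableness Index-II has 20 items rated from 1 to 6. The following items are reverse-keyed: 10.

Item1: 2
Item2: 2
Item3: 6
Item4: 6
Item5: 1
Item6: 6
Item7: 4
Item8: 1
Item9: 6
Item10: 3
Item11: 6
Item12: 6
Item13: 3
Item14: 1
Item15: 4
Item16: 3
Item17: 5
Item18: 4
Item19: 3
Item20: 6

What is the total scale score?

79

Apply reverse scoring (on a 1–6 scale, reversed = 7 − raw):
  item 10: 7 − 3 = 4
After reverse-coding: 2, 2, 6, 6, 1, 6, 4, 1, 6, 4, 6, 6, 3, 1, 4, 3, 5, 4, 3, 6
Total = 2 + 2 + 6 + 6 + 1 + 6 + 4 + 1 + 6 + 4 + 6 + 6 + 3 + 1 + 4 + 3 + 5 + 4 + 3 + 6 = 79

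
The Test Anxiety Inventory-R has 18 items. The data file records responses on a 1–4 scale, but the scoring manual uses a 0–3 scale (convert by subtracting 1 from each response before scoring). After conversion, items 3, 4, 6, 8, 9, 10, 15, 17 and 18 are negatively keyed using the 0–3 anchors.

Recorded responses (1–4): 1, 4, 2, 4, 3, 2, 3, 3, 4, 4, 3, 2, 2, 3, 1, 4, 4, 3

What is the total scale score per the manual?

25

Convert to 0–3: 0, 3, 1, 3, 2, 1, 2, 2, 3, 3, 2, 1, 1, 2, 0, 3, 3, 2
Reverse-coded (reverse-coded value = 3 − response):
  item 3: 3 − 1 = 2
  item 4: 3 − 3 = 0
  item 6: 3 − 1 = 2
  item 8: 3 − 2 = 1
  item 9: 3 − 3 = 0
  item 10: 3 − 3 = 0
  item 15: 3 − 0 = 3
  item 17: 3 − 3 = 0
  item 18: 3 − 2 = 1
Scored: 0, 3, 2, 0, 2, 2, 2, 1, 0, 0, 2, 1, 1, 2, 3, 3, 0, 1
Total = 25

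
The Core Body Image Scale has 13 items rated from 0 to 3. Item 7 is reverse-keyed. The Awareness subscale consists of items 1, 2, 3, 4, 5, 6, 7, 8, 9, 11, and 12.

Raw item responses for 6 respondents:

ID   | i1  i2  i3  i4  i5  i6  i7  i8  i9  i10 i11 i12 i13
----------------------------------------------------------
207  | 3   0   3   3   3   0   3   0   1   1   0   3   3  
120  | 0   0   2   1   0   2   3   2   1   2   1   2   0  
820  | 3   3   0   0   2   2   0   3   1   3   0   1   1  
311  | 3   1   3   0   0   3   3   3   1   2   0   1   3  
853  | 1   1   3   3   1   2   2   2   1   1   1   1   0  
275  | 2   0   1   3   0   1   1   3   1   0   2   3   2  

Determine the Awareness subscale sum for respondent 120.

11

Respondent 120 raw: 0, 0, 2, 1, 0, 2, 3, 2, 1, 2, 1, 2, 0.
Awareness items: 1, 2, 3, 4, 5, 6, 7, 8, 9, 11, 12.
Reverse-coded (reverse-coded value = 3 − response):
  item 1: 0
  item 2: 0
  item 3: 2
  item 4: 1
  item 5: 0
  item 6: 2
  item 7: 3 − 3 = 0
  item 8: 2
  item 9: 1
  item 11: 1
  item 12: 2
Sum = 0 + 0 + 2 + 1 + 0 + 2 + 0 + 2 + 1 + 1 + 2 = 11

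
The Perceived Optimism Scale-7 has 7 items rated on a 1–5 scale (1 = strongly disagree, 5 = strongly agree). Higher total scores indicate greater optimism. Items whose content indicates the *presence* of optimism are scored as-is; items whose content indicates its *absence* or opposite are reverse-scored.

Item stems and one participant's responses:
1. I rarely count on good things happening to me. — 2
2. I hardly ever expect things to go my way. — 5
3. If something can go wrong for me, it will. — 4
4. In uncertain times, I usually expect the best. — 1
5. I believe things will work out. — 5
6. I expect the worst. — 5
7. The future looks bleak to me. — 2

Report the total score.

18

Items 1, 2, 3, 6, 7 describe the absence/opposite of optimism → reverse-score.
reversed = (1+5) − raw = 6 − raw.
  item 1: 6 − 2 = 4
  item 2: 6 − 5 = 1
  item 3: 6 − 4 = 2
  item 4: 1
  item 5: 5
  item 6: 6 − 5 = 1
  item 7: 6 − 2 = 4
Total = 4 + 1 + 2 + 1 + 5 + 1 + 4 = 18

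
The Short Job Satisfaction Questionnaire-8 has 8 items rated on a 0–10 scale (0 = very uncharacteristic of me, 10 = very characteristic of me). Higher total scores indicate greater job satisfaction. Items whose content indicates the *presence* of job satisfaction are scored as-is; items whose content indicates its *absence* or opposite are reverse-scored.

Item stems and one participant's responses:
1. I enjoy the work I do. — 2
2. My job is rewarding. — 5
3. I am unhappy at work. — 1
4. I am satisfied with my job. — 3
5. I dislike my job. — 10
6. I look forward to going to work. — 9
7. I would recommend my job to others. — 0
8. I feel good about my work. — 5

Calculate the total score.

Items 3, 5 describe the absence/opposite of job satisfaction → reverse-score.
reverse-coded value = 10 − response.
  item 1: 2
  item 2: 5
  item 3: 10 − 1 = 9
  item 4: 3
  item 5: 10 − 10 = 0
  item 6: 9
  item 7: 0
  item 8: 5
Total = 2 + 5 + 9 + 3 + 0 + 9 + 0 + 5 = 33

33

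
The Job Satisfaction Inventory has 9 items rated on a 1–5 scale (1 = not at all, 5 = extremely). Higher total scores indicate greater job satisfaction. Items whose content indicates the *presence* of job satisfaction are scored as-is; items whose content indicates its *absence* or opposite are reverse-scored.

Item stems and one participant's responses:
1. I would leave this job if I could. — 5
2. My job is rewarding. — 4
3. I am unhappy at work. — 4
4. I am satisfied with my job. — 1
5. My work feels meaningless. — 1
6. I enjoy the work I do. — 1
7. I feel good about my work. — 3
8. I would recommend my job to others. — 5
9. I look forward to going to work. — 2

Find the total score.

Items 1, 3, 5 describe the absence/opposite of job satisfaction → reverse-score.
reverse-coded value = 6 − response.
  item 1: 6 − 5 = 1
  item 2: 4
  item 3: 6 − 4 = 2
  item 4: 1
  item 5: 6 − 1 = 5
  item 6: 1
  item 7: 3
  item 8: 5
  item 9: 2
Total = 1 + 4 + 2 + 1 + 5 + 1 + 3 + 5 + 2 = 24

24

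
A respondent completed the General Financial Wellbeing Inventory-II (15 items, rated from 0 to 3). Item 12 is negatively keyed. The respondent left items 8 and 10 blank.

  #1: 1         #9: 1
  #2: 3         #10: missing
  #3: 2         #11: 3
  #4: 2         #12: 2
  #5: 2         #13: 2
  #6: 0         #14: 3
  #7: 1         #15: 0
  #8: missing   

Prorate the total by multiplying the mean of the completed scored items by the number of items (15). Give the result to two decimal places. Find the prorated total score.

24.23

Reverse-coded (on a 0–3 scale, reversed = 3 − raw):
  item 12: 3 − 2 = 1
Completed scored items (13 of 15): 1, 3, 2, 2, 2, 0, 1, 1, 3, 1, 2, 3, 0; sum = 21.
Person mean = 21 / 13 ≈ 1.6154
Prorated total = (21 / 13) × 15 = 24.23 (to 2 dp)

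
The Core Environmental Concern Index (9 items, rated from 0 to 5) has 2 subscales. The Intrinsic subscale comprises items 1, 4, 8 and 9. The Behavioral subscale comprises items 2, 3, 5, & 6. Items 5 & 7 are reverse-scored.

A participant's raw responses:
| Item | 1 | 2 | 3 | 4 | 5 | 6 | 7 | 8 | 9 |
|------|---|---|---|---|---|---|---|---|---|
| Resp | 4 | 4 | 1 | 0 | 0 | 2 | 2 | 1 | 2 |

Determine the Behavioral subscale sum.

12

Behavioral items: 2, 3, 5, 6.
Of these, item 5 is reverse-scored; reversed = (0+5) − raw = 5 − raw.
  item 2: 4
  item 3: 1
  item 5: 5 − 0 = 5
  item 6: 2
Sum = 4 + 1 + 5 + 2 = 12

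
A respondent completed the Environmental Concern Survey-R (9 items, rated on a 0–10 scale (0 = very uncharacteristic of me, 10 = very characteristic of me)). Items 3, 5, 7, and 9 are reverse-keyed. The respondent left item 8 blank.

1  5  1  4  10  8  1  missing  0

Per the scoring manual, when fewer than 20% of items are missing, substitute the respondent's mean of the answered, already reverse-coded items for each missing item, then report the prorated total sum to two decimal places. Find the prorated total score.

51.75

Reverse-coded (on a 0–10 scale, reversed = 10 − raw):
  item 3: 10 − 1 = 9
  item 5: 10 − 10 = 0
  item 7: 10 − 1 = 9
  item 9: 10 − 0 = 10
Completed scored items (8 of 9): 1, 5, 9, 4, 0, 8, 9, 10; sum = 46.
Person mean = 46 / 8 ≈ 5.7500
Prorated total = (46 / 8) × 9 = 51.75 (to 2 dp)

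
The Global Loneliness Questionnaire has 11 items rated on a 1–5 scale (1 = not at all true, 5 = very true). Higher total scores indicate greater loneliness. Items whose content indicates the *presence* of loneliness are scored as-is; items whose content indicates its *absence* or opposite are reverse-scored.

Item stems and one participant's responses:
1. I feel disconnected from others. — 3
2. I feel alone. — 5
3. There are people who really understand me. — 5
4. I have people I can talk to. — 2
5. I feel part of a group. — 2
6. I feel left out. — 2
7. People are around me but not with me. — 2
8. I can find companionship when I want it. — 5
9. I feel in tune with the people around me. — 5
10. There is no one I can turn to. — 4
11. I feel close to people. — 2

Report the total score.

Items 3, 4, 5, 8, 9, 11 describe the absence/opposite of loneliness → reverse-score.
reverse-coded value = 6 − response.
  item 1: 3
  item 2: 5
  item 3: 6 − 5 = 1
  item 4: 6 − 2 = 4
  item 5: 6 − 2 = 4
  item 6: 2
  item 7: 2
  item 8: 6 − 5 = 1
  item 9: 6 − 5 = 1
  item 10: 4
  item 11: 6 − 2 = 4
Total = 3 + 5 + 1 + 4 + 4 + 2 + 2 + 1 + 1 + 4 + 4 = 31

31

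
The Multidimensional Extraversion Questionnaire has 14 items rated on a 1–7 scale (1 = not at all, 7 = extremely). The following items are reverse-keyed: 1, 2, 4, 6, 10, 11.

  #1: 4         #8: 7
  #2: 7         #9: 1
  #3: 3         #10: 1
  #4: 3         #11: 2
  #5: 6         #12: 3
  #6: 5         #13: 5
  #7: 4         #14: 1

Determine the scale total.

Reversing items 1, 2, 4, 6, 10, & 11 with 8 − raw:
Total = (8−4) + (8−7) + 3 + (8−3) + 6 + (8−5) + 4 + 7 + 1 + (8−1) + (8−2) + 3 + 5 + 1
      = 4 + 1 + 3 + 5 + 6 + 3 + 4 + 7 + 1 + 7 + 6 + 3 + 5 + 1 = 56

56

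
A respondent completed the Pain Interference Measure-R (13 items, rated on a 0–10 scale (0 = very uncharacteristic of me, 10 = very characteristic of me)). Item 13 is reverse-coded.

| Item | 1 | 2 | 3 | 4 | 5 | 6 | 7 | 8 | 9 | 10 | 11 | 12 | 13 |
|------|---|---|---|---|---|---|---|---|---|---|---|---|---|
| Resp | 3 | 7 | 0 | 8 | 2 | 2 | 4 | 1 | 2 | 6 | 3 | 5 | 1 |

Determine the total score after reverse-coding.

52

Reverse-coded items use 10 − raw:
  item 13: 10 − 1 = 9
Scored items: 3, 7, 0, 8, 2, 2, 4, 1, 2, 6, 3, 5, 9
Total = 3 + 7 + 0 + 8 + 2 + 2 + 4 + 1 + 2 + 6 + 3 + 5 + 9 = 52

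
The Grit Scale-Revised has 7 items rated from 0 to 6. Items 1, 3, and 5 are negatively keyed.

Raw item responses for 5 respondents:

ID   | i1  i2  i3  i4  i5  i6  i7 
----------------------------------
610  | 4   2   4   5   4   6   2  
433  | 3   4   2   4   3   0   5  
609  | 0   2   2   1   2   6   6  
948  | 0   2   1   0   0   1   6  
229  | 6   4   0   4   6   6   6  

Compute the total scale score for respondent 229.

Respondent 229 raw: 6, 4, 0, 4, 6, 6, 6.
Reverse-coded (on a 0–6 scale, reversed = 6 − raw):
  item 1: 6 − 6 = 0
  item 2: 4
  item 3: 6 − 0 = 6
  item 4: 4
  item 5: 6 − 6 = 0
  item 6: 6
  item 7: 6
Sum = 0 + 4 + 6 + 4 + 0 + 6 + 6 = 26

26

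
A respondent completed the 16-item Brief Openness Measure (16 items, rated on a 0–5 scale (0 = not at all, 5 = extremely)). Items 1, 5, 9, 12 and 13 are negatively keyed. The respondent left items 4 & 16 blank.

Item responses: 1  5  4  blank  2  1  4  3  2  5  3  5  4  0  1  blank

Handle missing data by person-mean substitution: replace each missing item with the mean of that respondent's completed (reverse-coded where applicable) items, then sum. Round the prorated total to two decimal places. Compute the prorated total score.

Reverse-coded (reversed = (0+5) − raw = 5 − raw):
  item 1: 5 − 1 = 4
  item 5: 5 − 2 = 3
  item 9: 5 − 2 = 3
  item 12: 5 − 5 = 0
  item 13: 5 − 4 = 1
Completed scored items (14 of 16): 4, 5, 4, 3, 1, 4, 3, 3, 5, 3, 0, 1, 0, 1; sum = 37.
Person mean = 37 / 14 ≈ 2.6429
Prorated total = (37 / 14) × 16 = 42.29 (to 2 dp)

42.29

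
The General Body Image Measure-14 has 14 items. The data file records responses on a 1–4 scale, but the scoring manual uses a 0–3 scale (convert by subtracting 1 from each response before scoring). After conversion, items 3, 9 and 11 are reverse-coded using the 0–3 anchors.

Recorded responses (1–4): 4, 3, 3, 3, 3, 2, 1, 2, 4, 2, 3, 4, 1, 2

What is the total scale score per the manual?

18

Convert to 0–3: 3, 2, 2, 2, 2, 1, 0, 1, 3, 1, 2, 3, 0, 1
Reverse-coded (reverse-coded value = 3 − response):
  item 3: 3 − 2 = 1
  item 9: 3 − 3 = 0
  item 11: 3 − 2 = 1
Scored: 3, 2, 1, 2, 2, 1, 0, 1, 0, 1, 1, 3, 0, 1
Total = 18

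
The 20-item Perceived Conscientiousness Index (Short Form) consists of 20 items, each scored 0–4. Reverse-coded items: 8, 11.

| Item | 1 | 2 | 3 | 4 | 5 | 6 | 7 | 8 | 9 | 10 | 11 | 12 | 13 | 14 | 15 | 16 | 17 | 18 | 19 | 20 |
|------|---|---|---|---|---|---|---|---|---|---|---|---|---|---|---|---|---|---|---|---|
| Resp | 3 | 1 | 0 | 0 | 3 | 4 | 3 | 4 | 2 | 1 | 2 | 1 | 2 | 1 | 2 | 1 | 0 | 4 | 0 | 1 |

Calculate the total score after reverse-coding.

31

Reversing items 8 and 11 with 4 − raw:
Total = 3 + 1 + 0 + 0 + 3 + 4 + 3 + (4−4) + 2 + 1 + (4−2) + 1 + 2 + 1 + 2 + 1 + 0 + 4 + 0 + 1
      = 3 + 1 + 0 + 0 + 3 + 4 + 3 + 0 + 2 + 1 + 2 + 1 + 2 + 1 + 2 + 1 + 0 + 4 + 0 + 1 = 31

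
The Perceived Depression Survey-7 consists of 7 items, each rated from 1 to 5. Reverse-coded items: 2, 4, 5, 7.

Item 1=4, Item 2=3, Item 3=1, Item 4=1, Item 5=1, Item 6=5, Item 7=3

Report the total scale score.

Raw sum = 18. Reverse-coded items: 2, 4, 5, 7; their raw sum = 8.
Each reversal replaces raw with 6 − raw, changing the total by 6 − 2·raw per item.
Total = 18 + 4·6 − 2·8 = 18 + 24 − 16 = 26

26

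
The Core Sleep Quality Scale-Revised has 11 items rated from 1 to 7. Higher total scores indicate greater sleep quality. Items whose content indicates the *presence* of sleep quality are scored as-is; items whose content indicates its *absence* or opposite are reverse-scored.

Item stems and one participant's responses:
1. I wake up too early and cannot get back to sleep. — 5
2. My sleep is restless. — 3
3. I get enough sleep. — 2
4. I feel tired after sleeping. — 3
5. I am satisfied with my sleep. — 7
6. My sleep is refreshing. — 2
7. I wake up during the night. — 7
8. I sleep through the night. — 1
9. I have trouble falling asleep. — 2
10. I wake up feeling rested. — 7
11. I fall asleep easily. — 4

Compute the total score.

43

Items 1, 2, 4, 7, 9 describe the absence/opposite of sleep quality → reverse-score.
reverse-coded value = 8 − response.
  item 1: 8 − 5 = 3
  item 2: 8 − 3 = 5
  item 3: 2
  item 4: 8 − 3 = 5
  item 5: 7
  item 6: 2
  item 7: 8 − 7 = 1
  item 8: 1
  item 9: 8 − 2 = 6
  item 10: 7
  item 11: 4
Total = 3 + 5 + 2 + 5 + 7 + 2 + 1 + 1 + 6 + 7 + 4 = 43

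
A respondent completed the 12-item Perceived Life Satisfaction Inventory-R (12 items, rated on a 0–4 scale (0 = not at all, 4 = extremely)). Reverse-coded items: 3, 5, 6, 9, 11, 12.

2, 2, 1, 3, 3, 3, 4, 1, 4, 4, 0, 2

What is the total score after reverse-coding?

Apply reverse scoring (reversed = (0+4) − raw = 4 − raw):
  item 3: 4 − 1 = 3
  item 5: 4 − 3 = 1
  item 6: 4 − 3 = 1
  item 9: 4 − 4 = 0
  item 11: 4 − 0 = 4
  item 12: 4 − 2 = 2
Scored items: 2, 2, 3, 3, 1, 1, 4, 1, 0, 4, 4, 2
Total = 2 + 2 + 3 + 3 + 1 + 1 + 4 + 1 + 0 + 4 + 4 + 2 = 27

27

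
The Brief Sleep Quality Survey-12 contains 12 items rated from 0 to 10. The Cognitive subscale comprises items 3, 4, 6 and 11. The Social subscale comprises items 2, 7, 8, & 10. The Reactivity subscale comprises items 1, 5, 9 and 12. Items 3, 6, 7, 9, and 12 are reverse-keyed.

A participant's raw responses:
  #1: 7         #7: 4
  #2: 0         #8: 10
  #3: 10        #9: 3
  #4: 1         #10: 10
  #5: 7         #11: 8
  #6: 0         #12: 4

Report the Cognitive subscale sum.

19

Cognitive items: 3, 4, 6, 11.
Of these, items 3 & 6 are reverse-keyed; on a 0–10 scale, reversed = 10 − raw.
  item 3: 10 − 10 = 0
  item 4: 1
  item 6: 10 − 0 = 10
  item 11: 8
Sum = 0 + 1 + 10 + 8 = 19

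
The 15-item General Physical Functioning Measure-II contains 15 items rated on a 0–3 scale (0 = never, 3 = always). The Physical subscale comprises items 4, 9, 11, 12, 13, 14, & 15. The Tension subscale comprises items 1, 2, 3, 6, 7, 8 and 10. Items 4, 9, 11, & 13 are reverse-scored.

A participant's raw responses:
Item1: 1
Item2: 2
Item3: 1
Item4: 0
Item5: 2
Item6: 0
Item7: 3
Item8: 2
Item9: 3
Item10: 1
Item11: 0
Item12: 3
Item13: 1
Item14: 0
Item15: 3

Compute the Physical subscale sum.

Physical items: 4, 9, 11, 12, 13, 14, 15.
Of these, items 4, 9, 11 and 13 are reverse-scored; reverse-coded value = 3 − response.
  item 4: 3 − 0 = 3
  item 9: 3 − 3 = 0
  item 11: 3 − 0 = 3
  item 12: 3
  item 13: 3 − 1 = 2
  item 14: 0
  item 15: 3
Sum = 3 + 0 + 3 + 3 + 2 + 0 + 3 = 14

14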